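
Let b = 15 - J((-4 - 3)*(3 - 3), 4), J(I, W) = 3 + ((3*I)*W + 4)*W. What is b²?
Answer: 16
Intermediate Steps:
J(I, W) = 3 + W*(4 + 3*I*W) (J(I, W) = 3 + (3*I*W + 4)*W = 3 + (4 + 3*I*W)*W = 3 + W*(4 + 3*I*W))
b = -4 (b = 15 - (3 + 4*4 + 3*((-4 - 3)*(3 - 3))*4²) = 15 - (3 + 16 + 3*(-7*0)*16) = 15 - (3 + 16 + 3*0*16) = 15 - (3 + 16 + 0) = 15 - 1*19 = 15 - 19 = -4)
b² = (-4)² = 16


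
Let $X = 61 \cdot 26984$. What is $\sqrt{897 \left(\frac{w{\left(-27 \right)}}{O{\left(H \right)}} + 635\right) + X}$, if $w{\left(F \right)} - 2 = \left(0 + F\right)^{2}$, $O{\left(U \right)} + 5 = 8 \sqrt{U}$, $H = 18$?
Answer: $\frac{2 \sqrt{-2605597 + 13293714 \sqrt{2}}}{\sqrt{-5 + 24 \sqrt{2}}} \approx 1496.1$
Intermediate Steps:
$O{\left(U \right)} = -5 + 8 \sqrt{U}$
$w{\left(F \right)} = 2 + F^{2}$ ($w{\left(F \right)} = 2 + \left(0 + F\right)^{2} = 2 + F^{2}$)
$X = 1646024$
$\sqrt{897 \left(\frac{w{\left(-27 \right)}}{O{\left(H \right)}} + 635\right) + X} = \sqrt{897 \left(\frac{2 + \left(-27\right)^{2}}{-5 + 8 \sqrt{18}} + 635\right) + 1646024} = \sqrt{897 \left(\frac{2 + 729}{-5 + 8 \cdot 3 \sqrt{2}} + 635\right) + 1646024} = \sqrt{897 \left(\frac{731}{-5 + 24 \sqrt{2}} + 635\right) + 1646024} = \sqrt{897 \left(635 + \frac{731}{-5 + 24 \sqrt{2}}\right) + 1646024} = \sqrt{\left(569595 + \frac{655707}{-5 + 24 \sqrt{2}}\right) + 1646024} = \sqrt{2215619 + \frac{655707}{-5 + 24 \sqrt{2}}}$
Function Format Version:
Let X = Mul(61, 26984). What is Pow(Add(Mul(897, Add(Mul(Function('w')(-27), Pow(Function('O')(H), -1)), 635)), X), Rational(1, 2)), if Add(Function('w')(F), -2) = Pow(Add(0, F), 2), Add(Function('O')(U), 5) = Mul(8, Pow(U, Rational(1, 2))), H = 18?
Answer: Mul(2, Pow(Add(-2605597, Mul(13293714, Pow(2, Rational(1, 2)))), Rational(1, 2)), Pow(Add(-5, Mul(24, Pow(2, Rational(1, 2)))), Rational(-1, 2))) ≈ 1496.1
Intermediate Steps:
Function('O')(U) = Add(-5, Mul(8, Pow(U, Rational(1, 2))))
Function('w')(F) = Add(2, Pow(F, 2)) (Function('w')(F) = Add(2, Pow(Add(0, F), 2)) = Add(2, Pow(F, 2)))
X = 1646024
Pow(Add(Mul(897, Add(Mul(Function('w')(-27), Pow(Function('O')(H), -1)), 635)), X), Rational(1, 2)) = Pow(Add(Mul(897, Add(Mul(Add(2, Pow(-27, 2)), Pow(Add(-5, Mul(8, Pow(18, Rational(1, 2)))), -1)), 635)), 1646024), Rational(1, 2)) = Pow(Add(Mul(897, Add(Mul(Add(2, 729), Pow(Add(-5, Mul(8, Mul(3, Pow(2, Rational(1, 2))))), -1)), 635)), 1646024), Rational(1, 2)) = Pow(Add(Mul(897, Add(Mul(731, Pow(Add(-5, Mul(24, Pow(2, Rational(1, 2)))), -1)), 635)), 1646024), Rational(1, 2)) = Pow(Add(Mul(897, Add(635, Mul(731, Pow(Add(-5, Mul(24, Pow(2, Rational(1, 2)))), -1)))), 1646024), Rational(1, 2)) = Pow(Add(Add(569595, Mul(655707, Pow(Add(-5, Mul(24, Pow(2, Rational(1, 2)))), -1))), 1646024), Rational(1, 2)) = Pow(Add(2215619, Mul(655707, Pow(Add(-5, Mul(24, Pow(2, Rational(1, 2)))), -1))), Rational(1, 2))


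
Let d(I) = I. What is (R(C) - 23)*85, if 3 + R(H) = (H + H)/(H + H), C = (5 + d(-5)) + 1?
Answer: -2125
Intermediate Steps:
C = 1 (C = (5 - 5) + 1 = 0 + 1 = 1)
R(H) = -2 (R(H) = -3 + (H + H)/(H + H) = -3 + (2*H)/((2*H)) = -3 + (2*H)*(1/(2*H)) = -3 + 1 = -2)
(R(C) - 23)*85 = (-2 - 23)*85 = -25*85 = -2125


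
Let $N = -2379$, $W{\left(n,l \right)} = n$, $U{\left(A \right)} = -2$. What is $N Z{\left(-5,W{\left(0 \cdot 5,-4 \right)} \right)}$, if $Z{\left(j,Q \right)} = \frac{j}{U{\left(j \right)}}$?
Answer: $- \frac{11895}{2} \approx -5947.5$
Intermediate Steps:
$Z{\left(j,Q \right)} = - \frac{j}{2}$ ($Z{\left(j,Q \right)} = \frac{j}{-2} = j \left(- \frac{1}{2}\right) = - \frac{j}{2}$)
$N Z{\left(-5,W{\left(0 \cdot 5,-4 \right)} \right)} = - 2379 \left(\left(- \frac{1}{2}\right) \left(-5\right)\right) = \left(-2379\right) \frac{5}{2} = - \frac{11895}{2}$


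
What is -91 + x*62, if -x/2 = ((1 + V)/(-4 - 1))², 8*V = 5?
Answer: -41639/400 ≈ -104.10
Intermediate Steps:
V = 5/8 (V = (⅛)*5 = 5/8 ≈ 0.62500)
x = -169/800 (x = -2*(1 + 5/8)²/(-4 - 1)² = -2*((13/8)/(-5))² = -2*((13/8)*(-⅕))² = -2*(-13/40)² = -2*169/1600 = -169/800 ≈ -0.21125)
-91 + x*62 = -91 - 169/800*62 = -91 - 5239/400 = -41639/400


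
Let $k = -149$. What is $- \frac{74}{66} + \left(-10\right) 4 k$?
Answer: $\frac{196643}{33} \approx 5958.9$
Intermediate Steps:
$- \frac{74}{66} + \left(-10\right) 4 k = - \frac{74}{66} + \left(-10\right) 4 \left(-149\right) = \left(-74\right) \frac{1}{66} - -5960 = - \frac{37}{33} + 5960 = \frac{196643}{33}$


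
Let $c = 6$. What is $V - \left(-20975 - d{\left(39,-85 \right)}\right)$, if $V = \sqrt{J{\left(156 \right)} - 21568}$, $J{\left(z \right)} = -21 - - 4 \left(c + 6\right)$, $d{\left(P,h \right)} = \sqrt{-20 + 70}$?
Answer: $20975 + 5 \sqrt{2} + i \sqrt{21541} \approx 20982.0 + 146.77 i$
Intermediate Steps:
$d{\left(P,h \right)} = 5 \sqrt{2}$ ($d{\left(P,h \right)} = \sqrt{50} = 5 \sqrt{2}$)
$J{\left(z \right)} = 27$ ($J{\left(z \right)} = -21 - - 4 \left(6 + 6\right) = -21 - \left(-4\right) 12 = -21 - -48 = -21 + 48 = 27$)
$V = i \sqrt{21541}$ ($V = \sqrt{27 - 21568} = \sqrt{-21541} = i \sqrt{21541} \approx 146.77 i$)
$V - \left(-20975 - d{\left(39,-85 \right)}\right) = i \sqrt{21541} - \left(-20975 - 5 \sqrt{2}\right) = i \sqrt{21541} + \left(20975 + 5 \sqrt{2}\right) = 20975 + 5 \sqrt{2} + i \sqrt{21541}$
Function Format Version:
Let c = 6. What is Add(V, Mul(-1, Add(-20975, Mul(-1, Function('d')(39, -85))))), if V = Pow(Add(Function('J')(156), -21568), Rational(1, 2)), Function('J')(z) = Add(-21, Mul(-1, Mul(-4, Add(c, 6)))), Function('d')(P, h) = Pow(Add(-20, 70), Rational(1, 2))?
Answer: Add(20975, Mul(5, Pow(2, Rational(1, 2))), Mul(I, Pow(21541, Rational(1, 2)))) ≈ Add(20982., Mul(146.77, I))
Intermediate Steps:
Function('d')(P, h) = Mul(5, Pow(2, Rational(1, 2))) (Function('d')(P, h) = Pow(50, Rational(1, 2)) = Mul(5, Pow(2, Rational(1, 2))))
Function('J')(z) = 27 (Function('J')(z) = Add(-21, Mul(-1, Mul(-4, Add(6, 6)))) = Add(-21, Mul(-1, Mul(-4, 12))) = Add(-21, Mul(-1, -48)) = Add(-21, 48) = 27)
V = Mul(I, Pow(21541, Rational(1, 2))) (V = Pow(Add(27, -21568), Rational(1, 2)) = Pow(-21541, Rational(1, 2)) = Mul(I, Pow(21541, Rational(1, 2))) ≈ Mul(146.77, I))
Add(V, Mul(-1, Add(-20975, Mul(-1, Function('d')(39, -85))))) = Add(Mul(I, Pow(21541, Rational(1, 2))), Mul(-1, Add(-20975, Mul(-1, Mul(5, Pow(2, Rational(1, 2))))))) = Add(Mul(I, Pow(21541, Rational(1, 2))), Mul(-1, Add(-20975, Mul(-5, Pow(2, Rational(1, 2)))))) = Add(Mul(I, Pow(21541, Rational(1, 2))), Add(20975, Mul(5, Pow(2, Rational(1, 2))))) = Add(20975, Mul(5, Pow(2, Rational(1, 2))), Mul(I, Pow(21541, Rational(1, 2))))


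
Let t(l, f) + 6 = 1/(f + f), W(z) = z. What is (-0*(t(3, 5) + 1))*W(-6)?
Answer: 0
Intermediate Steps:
t(l, f) = -6 + 1/(2*f) (t(l, f) = -6 + 1/(f + f) = -6 + 1/(2*f))
(-0*(t(3, 5) + 1))*W(-6) = -0*((-6 + (½)/5) + 1)*(-6) = -0*((-6 + (½)*(⅕)) + 1)*(-6) = -0*((-6 + ⅒) + 1)*(-6) = -0*(-59/10 + 1)*(-6) = -0*(-49)/10*(-6) = -31*0*(-6) = 0*(-6) = 0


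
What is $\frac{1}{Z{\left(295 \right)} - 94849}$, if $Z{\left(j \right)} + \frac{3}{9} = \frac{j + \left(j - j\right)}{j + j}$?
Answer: $- \frac{6}{569093} \approx -1.0543 \cdot 10^{-5}$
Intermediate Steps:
$Z{\left(j \right)} = \frac{1}{6}$ ($Z{\left(j \right)} = - \frac{1}{3} + \frac{j + \left(j - j\right)}{j + j} = - \frac{1}{3} + \frac{j + 0}{2 j} = - \frac{1}{3} + j \frac{1}{2 j} = - \frac{1}{3} + \frac{1}{2} = \frac{1}{6}$)
$\frac{1}{Z{\left(295 \right)} - 94849} = \frac{1}{\frac{1}{6} - 94849} = \frac{1}{- \frac{569093}{6}} = - \frac{6}{569093}$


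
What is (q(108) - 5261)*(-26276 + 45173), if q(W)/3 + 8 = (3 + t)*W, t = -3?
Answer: -99870645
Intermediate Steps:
q(W) = -24 (q(W) = -24 + 3*((3 - 3)*W) = -24 + 3*(0*W) = -24 + 3*0 = -24 + 0 = -24)
(q(108) - 5261)*(-26276 + 45173) = (-24 - 5261)*(-26276 + 45173) = -5285*18897 = -99870645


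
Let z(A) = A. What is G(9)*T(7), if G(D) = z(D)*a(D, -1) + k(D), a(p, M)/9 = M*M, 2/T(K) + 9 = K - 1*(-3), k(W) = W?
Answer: 180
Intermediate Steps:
T(K) = 2/(-6 + K) (T(K) = 2/(-9 + (K - 1*(-3))) = 2/(-9 + (K + 3)) = 2/(-9 + (3 + K)) = 2/(-6 + K))
a(p, M) = 9*M² (a(p, M) = 9*(M*M) = 9*M²)
G(D) = 10*D (G(D) = D*(9*(-1)²) + D = D*(9*1) + D = D*9 + D = 9*D + D = 10*D)
G(9)*T(7) = (10*9)*(2/(-6 + 7)) = 90*(2/1) = 90*(2*1) = 90*2 = 180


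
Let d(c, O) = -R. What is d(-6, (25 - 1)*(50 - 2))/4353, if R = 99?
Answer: -33/1451 ≈ -0.022743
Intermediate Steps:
d(c, O) = -99 (d(c, O) = -1*99 = -99)
d(-6, (25 - 1)*(50 - 2))/4353 = -99/4353 = -99*1/4353 = -33/1451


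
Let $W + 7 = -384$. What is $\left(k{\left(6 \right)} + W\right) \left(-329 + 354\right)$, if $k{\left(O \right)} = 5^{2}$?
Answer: $-9150$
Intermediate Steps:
$W = -391$ ($W = -7 - 384 = -391$)
$k{\left(O \right)} = 25$
$\left(k{\left(6 \right)} + W\right) \left(-329 + 354\right) = \left(25 - 391\right) \left(-329 + 354\right) = \left(-366\right) 25 = -9150$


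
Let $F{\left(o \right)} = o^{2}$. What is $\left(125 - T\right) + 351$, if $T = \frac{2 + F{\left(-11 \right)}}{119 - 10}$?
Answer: $\frac{51761}{109} \approx 474.87$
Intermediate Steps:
$T = \frac{123}{109}$ ($T = \frac{2 + \left(-11\right)^{2}}{119 - 10} = \frac{2 + 121}{109} = 123 \cdot \frac{1}{109} = \frac{123}{109} \approx 1.1284$)
$\left(125 - T\right) + 351 = \left(125 - \frac{123}{109}\right) + 351 = \frac{13502}{109} + 351 = \frac{51761}{109}$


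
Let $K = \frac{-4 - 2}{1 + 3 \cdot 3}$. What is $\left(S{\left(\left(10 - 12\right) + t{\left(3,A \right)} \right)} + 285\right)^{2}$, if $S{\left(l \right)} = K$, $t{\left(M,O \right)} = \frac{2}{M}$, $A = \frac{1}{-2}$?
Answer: $\frac{2022084}{25} \approx 80883.0$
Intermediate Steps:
$A = - \frac{1}{2} \approx -0.5$
$K = - \frac{3}{5}$ ($K = - \frac{6}{1 + 9} = - \frac{6}{10} = \left(-6\right) \frac{1}{10} = - \frac{3}{5} \approx -0.6$)
$S{\left(l \right)} = - \frac{3}{5}$
$\left(S{\left(\left(10 - 12\right) + t{\left(3,A \right)} \right)} + 285\right)^{2} = \left(- \frac{3}{5} + 285\right)^{2} = \left(\frac{1422}{5}\right)^{2} = \frac{2022084}{25}$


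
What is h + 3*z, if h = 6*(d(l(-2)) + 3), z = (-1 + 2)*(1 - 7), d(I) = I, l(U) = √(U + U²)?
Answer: 6*√2 ≈ 8.4853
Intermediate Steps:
z = -6 (z = 1*(-6) = -6)
h = 18 + 6*√2 (h = 6*(√(-2*(1 - 2)) + 3) = 6*(√(-2*(-1)) + 3) = 6*(√2 + 3) = 6*(3 + √2) = 18 + 6*√2 ≈ 26.485)
h + 3*z = (18 + 6*√2) + 3*(-6) = (18 + 6*√2) - 18 = 6*√2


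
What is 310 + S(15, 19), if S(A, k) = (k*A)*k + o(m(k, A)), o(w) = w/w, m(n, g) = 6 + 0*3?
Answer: 5726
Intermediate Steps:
m(n, g) = 6 (m(n, g) = 6 + 0 = 6)
o(w) = 1
S(A, k) = 1 + A*k² (S(A, k) = (k*A)*k + 1 = (A*k)*k + 1 = A*k² + 1 = 1 + A*k²)
310 + S(15, 19) = 310 + (1 + 15*19²) = 310 + (1 + 15*361) = 310 + (1 + 5415) = 310 + 5416 = 5726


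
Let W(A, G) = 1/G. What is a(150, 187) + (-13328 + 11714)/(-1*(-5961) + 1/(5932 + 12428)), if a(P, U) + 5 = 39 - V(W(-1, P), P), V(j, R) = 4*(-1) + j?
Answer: 619276177739/16416594150 ≈ 37.723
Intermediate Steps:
V(j, R) = -4 + j
a(P, U) = 38 - 1/P (a(P, U) = -5 + (39 - (-4 + 1/P)) = -5 + (39 + (4 - 1/P)) = -5 + (43 - 1/P) = 38 - 1/P)
a(150, 187) + (-13328 + 11714)/(-1*(-5961) + 1/(5932 + 12428)) = (38 - 1/150) + (-13328 + 11714)/(-1*(-5961) + 1/(5932 + 12428)) = (38 - 1*1/150) - 1614/(5961 + 1/18360) = (38 - 1/150) - 1614/(5961 + 1/18360) = 5699/150 - 1614/109443961/18360 = 5699/150 - 1614*18360/109443961 = 5699/150 - 29633040/109443961 = 619276177739/16416594150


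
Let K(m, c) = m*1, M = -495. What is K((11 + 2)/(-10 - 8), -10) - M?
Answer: 8897/18 ≈ 494.28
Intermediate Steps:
K(m, c) = m
K((11 + 2)/(-10 - 8), -10) - M = (11 + 2)/(-10 - 8) - 1*(-495) = 13/(-18) + 495 = 13*(-1/18) + 495 = -13/18 + 495 = 8897/18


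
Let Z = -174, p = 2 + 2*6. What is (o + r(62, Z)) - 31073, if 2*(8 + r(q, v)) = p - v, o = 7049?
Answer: -23938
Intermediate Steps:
p = 14 (p = 2 + 12 = 14)
r(q, v) = -1 - v/2 (r(q, v) = -8 + (14 - v)/2 = -8 + (7 - v/2) = -1 - v/2)
(o + r(62, Z)) - 31073 = (7049 + (-1 - ½*(-174))) - 31073 = (7049 + (-1 + 87)) - 31073 = (7049 + 86) - 31073 = 7135 - 31073 = -23938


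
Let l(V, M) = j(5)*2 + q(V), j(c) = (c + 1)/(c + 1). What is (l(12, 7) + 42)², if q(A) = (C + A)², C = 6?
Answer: 135424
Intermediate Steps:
j(c) = 1 (j(c) = (1 + c)/(1 + c) = 1)
q(A) = (6 + A)²
l(V, M) = 2 + (6 + V)² (l(V, M) = 1*2 + (6 + V)² = 2 + (6 + V)²)
(l(12, 7) + 42)² = ((2 + (6 + 12)²) + 42)² = ((2 + 18²) + 42)² = ((2 + 324) + 42)² = (326 + 42)² = 368² = 135424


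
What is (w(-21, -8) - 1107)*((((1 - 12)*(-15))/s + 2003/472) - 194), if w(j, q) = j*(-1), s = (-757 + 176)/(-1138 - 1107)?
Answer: -66682210905/137116 ≈ -4.8632e+5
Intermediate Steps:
s = 581/2245 (s = -581/(-2245) = -581*(-1/2245) = 581/2245 ≈ 0.25880)
w(j, q) = -j
(w(-21, -8) - 1107)*((((1 - 12)*(-15))/s + 2003/472) - 194) = (-1*(-21) - 1107)*((((1 - 12)*(-15))/(581/2245) + 2003/472) - 194) = (21 - 1107)*((-11*(-15)*(2245/581) + 2003*(1/472)) - 194) = -1086*((165*(2245/581) + 2003/472) - 194) = -1086*((370425/581 + 2003/472) - 194) = -1086*(176004343/274232 - 194) = -1086*122803335/274232 = -66682210905/137116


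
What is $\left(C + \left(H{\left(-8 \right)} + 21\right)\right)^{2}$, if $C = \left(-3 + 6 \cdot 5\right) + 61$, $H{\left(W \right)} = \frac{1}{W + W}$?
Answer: $\frac{3038049}{256} \approx 11867.0$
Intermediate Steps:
$H{\left(W \right)} = \frac{1}{2 W}$
$C = 88$ ($C = \left(-3 + 30\right) + 61 = 27 + 61 = 88$)
$\left(C + \left(H{\left(-8 \right)} + 21\right)\right)^{2} = \left(88 + \left(\frac{1}{2 \left(-8\right)} + 21\right)\right)^{2} = \left(88 + \left(\frac{1}{2} \left(- \frac{1}{8}\right) + 21\right)\right)^{2} = \left(88 + \left(- \frac{1}{16} + 21\right)\right)^{2} = \left(88 + \frac{335}{16}\right)^{2} = \left(\frac{1743}{16}\right)^{2} = \frac{3038049}{256}$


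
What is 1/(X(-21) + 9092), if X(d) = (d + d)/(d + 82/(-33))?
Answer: 775/7047686 ≈ 0.00010997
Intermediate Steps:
X(d) = 2*d/(-82/33 + d) (X(d) = (2*d)/(d + 82*(-1/33)) = (2*d)/(d - 82/33) = (2*d)/(-82/33 + d) = 2*d/(-82/33 + d))
1/(X(-21) + 9092) = 1/(66*(-21)/(-82 + 33*(-21)) + 9092) = 1/(66*(-21)/(-82 - 693) + 9092) = 1/(66*(-21)/(-775) + 9092) = 1/(66*(-21)*(-1/775) + 9092) = 1/(1386/775 + 9092) = 1/(7047686/775) = 775/7047686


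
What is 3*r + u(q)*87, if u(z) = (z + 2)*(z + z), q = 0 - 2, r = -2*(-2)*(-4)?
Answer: -48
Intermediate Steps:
r = -16 (r = 4*(-4) = -16)
q = -2
u(z) = 2*z*(2 + z) (u(z) = (2 + z)*(2*z) = 2*z*(2 + z))
3*r + u(q)*87 = 3*(-16) + (2*(-2)*(2 - 2))*87 = -48 + (2*(-2)*0)*87 = -48 + 0*87 = -48 + 0 = -48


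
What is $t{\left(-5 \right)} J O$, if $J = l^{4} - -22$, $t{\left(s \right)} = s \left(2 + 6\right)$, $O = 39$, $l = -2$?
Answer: $-59280$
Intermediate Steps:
$t{\left(s \right)} = 8 s$ ($t{\left(s \right)} = s 8 = 8 s$)
$J = 38$ ($J = \left(-2\right)^{4} - -22 = 16 + 22 = 38$)
$t{\left(-5 \right)} J O = 8 \left(-5\right) 38 \cdot 39 = \left(-40\right) 38 \cdot 39 = \left(-1520\right) 39 = -59280$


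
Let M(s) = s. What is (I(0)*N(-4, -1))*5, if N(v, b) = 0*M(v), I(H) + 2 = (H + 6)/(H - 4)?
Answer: 0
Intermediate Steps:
I(H) = -2 + (6 + H)/(-4 + H) (I(H) = -2 + (H + 6)/(H - 4) = -2 + (6 + H)/(-4 + H))
N(v, b) = 0 (N(v, b) = 0*v = 0)
(I(0)*N(-4, -1))*5 = (((14 - 1*0)/(-4 + 0))*0)*5 = (((14 + 0)/(-4))*0)*5 = (-1/4*14*0)*5 = -7/2*0*5 = 0*5 = 0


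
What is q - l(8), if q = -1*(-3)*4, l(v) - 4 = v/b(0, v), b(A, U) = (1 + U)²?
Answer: 640/81 ≈ 7.9012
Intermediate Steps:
l(v) = 4 + v/(1 + v)² (l(v) = 4 + v/((1 + v)²) = 4 + v/(1 + v)²)
q = 12 (q = 3*4 = 12)
q - l(8) = 12 - (4 + 8/(1 + 8)²) = 12 - (4 + 8/9²) = 12 - (4 + 8*(1/81)) = 12 - (4 + 8/81) = 12 - 1*332/81 = 12 - 332/81 = 640/81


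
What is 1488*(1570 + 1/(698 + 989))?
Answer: 3941103408/1687 ≈ 2.3362e+6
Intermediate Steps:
1488*(1570 + 1/(698 + 989)) = 1488*(1570 + 1/1687) = 1488*(2648591/1687) = 3941103408/1687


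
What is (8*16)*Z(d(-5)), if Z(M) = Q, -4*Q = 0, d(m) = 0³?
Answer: 0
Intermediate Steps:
d(m) = 0
Q = 0 (Q = -¼*0 = 0)
Z(M) = 0
(8*16)*Z(d(-5)) = (8*16)*0 = 128*0 = 0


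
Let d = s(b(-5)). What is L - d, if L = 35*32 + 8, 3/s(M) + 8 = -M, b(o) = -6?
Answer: 2259/2 ≈ 1129.5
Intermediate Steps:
s(M) = 3/(-8 - M)
L = 1128 (L = 1120 + 8 = 1128)
d = -3/2 (d = -3/(8 - 6) = -3/2 ≈ -1.5000)
L - d = 1128 - 1*(-3/2) = 1128 + 3/2 = 2259/2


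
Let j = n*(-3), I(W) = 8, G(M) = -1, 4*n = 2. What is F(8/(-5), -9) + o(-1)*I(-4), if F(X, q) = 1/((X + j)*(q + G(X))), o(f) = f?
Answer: -247/31 ≈ -7.9677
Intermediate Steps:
n = 1/2 (n = (1/4)*2 = 1/2 ≈ 0.50000)
j = -3/2 (j = (1/2)*(-3) = -3/2 ≈ -1.5000)
F(X, q) = 1/((-1 + q)*(-3/2 + X)) (F(X, q) = 1/((X - 3/2)*(q - 1)) = 1/((-3/2 + X)*(-1 + q)) = 1/((-1 + q)*(-3/2 + X)))
F(8/(-5), -9) + o(-1)*I(-4) = 2/(3 - 3*(-9) - 16/(-5) + 2*(8/(-5))*(-9)) - 1*8 = 2/(3 + 27 - 16*(-1)/5 + 2*(8*(-1/5))*(-9)) - 8 = 2/(3 + 27 - 2*(-8/5) + 2*(-8/5)*(-9)) - 8 = 2/(3 + 27 + 16/5 + 144/5) - 8 = 2/62 - 8 = 2*(1/62) - 8 = 1/31 - 8 = -247/31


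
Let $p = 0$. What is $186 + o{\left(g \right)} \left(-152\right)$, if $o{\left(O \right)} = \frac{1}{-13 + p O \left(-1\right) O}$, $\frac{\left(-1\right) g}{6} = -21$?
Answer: $\frac{2570}{13} \approx 197.69$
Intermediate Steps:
$g = 126$ ($g = \left(-6\right) \left(-21\right) = 126$)
$o{\left(O \right)} = - \frac{1}{13}$ ($o{\left(O \right)} = \frac{1}{-13 + 0 O \left(-1\right) O} = \frac{1}{-13 + 0 \left(- O\right) O} = \frac{1}{-13 + 0 O} = \frac{1}{-13 + 0} = \frac{1}{-13} = - \frac{1}{13}$)
$186 + o{\left(g \right)} \left(-152\right) = 186 - - \frac{152}{13} = 186 + \frac{152}{13} = \frac{2570}{13}$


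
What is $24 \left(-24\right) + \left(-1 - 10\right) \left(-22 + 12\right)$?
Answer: $-466$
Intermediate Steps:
$24 \left(-24\right) + \left(-1 - 10\right) \left(-22 + 12\right) = -576 - -110 = -576 + 110 = -466$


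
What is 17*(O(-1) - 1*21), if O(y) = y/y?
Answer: -340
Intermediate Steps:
O(y) = 1
17*(O(-1) - 1*21) = 17*(1 - 1*21) = 17*(1 - 21) = 17*(-20) = -340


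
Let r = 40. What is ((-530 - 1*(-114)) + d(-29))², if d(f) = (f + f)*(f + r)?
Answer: 1110916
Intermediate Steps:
d(f) = 2*f*(40 + f) (d(f) = (f + f)*(f + 40) = (2*f)*(40 + f) = 2*f*(40 + f))
((-530 - 1*(-114)) + d(-29))² = ((-530 - 1*(-114)) + 2*(-29)*(40 - 29))² = ((-530 + 114) + 2*(-29)*11)² = (-416 - 638)² = (-1054)² = 1110916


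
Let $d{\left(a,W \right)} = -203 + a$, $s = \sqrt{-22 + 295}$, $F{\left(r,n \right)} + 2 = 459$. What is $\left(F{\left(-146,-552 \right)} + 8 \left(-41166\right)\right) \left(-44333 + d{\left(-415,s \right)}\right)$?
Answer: $14783080321$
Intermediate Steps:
$F{\left(r,n \right)} = 457$ ($F{\left(r,n \right)} = -2 + 459 = 457$)
$s = \sqrt{273} \approx 16.523$
$\left(F{\left(-146,-552 \right)} + 8 \left(-41166\right)\right) \left(-44333 + d{\left(-415,s \right)}\right) = \left(457 + 8 \left(-41166\right)\right) \left(-44333 - 618\right) = \left(457 - 329328\right) \left(-44333 - 618\right) = \left(-328871\right) \left(-44951\right) = 14783080321$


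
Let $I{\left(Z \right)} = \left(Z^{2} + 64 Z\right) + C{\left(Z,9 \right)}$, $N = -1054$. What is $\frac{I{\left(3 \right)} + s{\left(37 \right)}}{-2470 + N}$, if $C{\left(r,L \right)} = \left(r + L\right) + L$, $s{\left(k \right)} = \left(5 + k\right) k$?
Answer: $- \frac{444}{881} \approx -0.50397$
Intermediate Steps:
$s{\left(k \right)} = k \left(5 + k\right)$
$C{\left(r,L \right)} = r + 2 L$ ($C{\left(r,L \right)} = \left(L + r\right) + L = r + 2 L$)
$I{\left(Z \right)} = 18 + Z^{2} + 65 Z$ ($I{\left(Z \right)} = \left(Z^{2} + 64 Z\right) + \left(Z + 2 \cdot 9\right) = \left(Z^{2} + 64 Z\right) + \left(Z + 18\right) = \left(Z^{2} + 64 Z\right) + \left(18 + Z\right) = 18 + Z^{2} + 65 Z$)
$\frac{I{\left(3 \right)} + s{\left(37 \right)}}{-2470 + N} = \frac{\left(18 + 3^{2} + 65 \cdot 3\right) + 37 \left(5 + 37\right)}{-2470 - 1054} = \frac{\left(18 + 9 + 195\right) + 37 \cdot 42}{-3524} = \left(222 + 1554\right) \left(- \frac{1}{3524}\right) = 1776 \left(- \frac{1}{3524}\right) = - \frac{444}{881}$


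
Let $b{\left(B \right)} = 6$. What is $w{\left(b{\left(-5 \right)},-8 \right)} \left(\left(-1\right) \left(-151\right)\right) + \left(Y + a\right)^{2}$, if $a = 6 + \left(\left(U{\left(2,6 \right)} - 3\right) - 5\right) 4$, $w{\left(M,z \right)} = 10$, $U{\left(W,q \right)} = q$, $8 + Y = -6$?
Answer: $1766$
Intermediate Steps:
$Y = -14$ ($Y = -8 - 6 = -14$)
$a = -2$ ($a = 6 + \left(\left(6 - 3\right) - 5\right) 4 = 6 + \left(3 - 5\right) 4 = 6 - 8 = -2$)
$w{\left(b{\left(-5 \right)},-8 \right)} \left(\left(-1\right) \left(-151\right)\right) + \left(Y + a\right)^{2} = 10 \left(\left(-1\right) \left(-151\right)\right) + \left(-14 - 2\right)^{2} = 10 \cdot 151 + \left(-16\right)^{2} = 1510 + 256 = 1766$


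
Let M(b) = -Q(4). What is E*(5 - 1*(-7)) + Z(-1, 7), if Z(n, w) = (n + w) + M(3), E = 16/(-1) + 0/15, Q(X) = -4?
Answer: -182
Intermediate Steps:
E = -16 (E = 16*(-1) + 0*(1/15) = -16 + 0 = -16)
M(b) = 4 (M(b) = -1*(-4) = 4)
Z(n, w) = 4 + n + w (Z(n, w) = (n + w) + 4 = 4 + n + w)
E*(5 - 1*(-7)) + Z(-1, 7) = -16*(5 - 1*(-7)) + (4 - 1 + 7) = -16*(5 + 7) + 10 = -16*12 + 10 = -192 + 10 = -182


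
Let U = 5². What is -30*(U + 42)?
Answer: -2010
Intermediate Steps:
U = 25
-30*(U + 42) = -30*(25 + 42) = -30*67 = -2010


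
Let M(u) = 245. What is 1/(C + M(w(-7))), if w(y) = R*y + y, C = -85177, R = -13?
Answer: -1/84932 ≈ -1.1774e-5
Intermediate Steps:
w(y) = -12*y (w(y) = -13*y + y = -12*y)
1/(C + M(w(-7))) = 1/(-85177 + 245) = 1/(-84932) = -1/84932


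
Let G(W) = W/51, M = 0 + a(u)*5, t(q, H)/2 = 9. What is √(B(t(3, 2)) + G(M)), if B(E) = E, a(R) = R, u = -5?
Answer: √45543/51 ≈ 4.1845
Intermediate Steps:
t(q, H) = 18 (t(q, H) = 2*9 = 18)
M = -25 (M = 0 - 5*5 = 0 - 25 = -25)
G(W) = W/51 (G(W) = W*(1/51) = W/51)
√(B(t(3, 2)) + G(M)) = √(18 + (1/51)*(-25)) = √(18 - 25/51) = √(893/51) = √45543/51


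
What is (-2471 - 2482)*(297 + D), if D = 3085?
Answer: -16751046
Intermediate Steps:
(-2471 - 2482)*(297 + D) = (-2471 - 2482)*(297 + 3085) = -4953*3382 = -16751046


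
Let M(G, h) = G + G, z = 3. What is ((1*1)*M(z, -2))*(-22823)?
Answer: -136938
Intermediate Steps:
M(G, h) = 2*G
((1*1)*M(z, -2))*(-22823) = ((1*1)*(2*3))*(-22823) = (1*6)*(-22823) = 6*(-22823) = -136938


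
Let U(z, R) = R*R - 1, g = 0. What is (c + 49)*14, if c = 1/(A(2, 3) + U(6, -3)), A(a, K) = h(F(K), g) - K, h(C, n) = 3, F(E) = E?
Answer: 2751/4 ≈ 687.75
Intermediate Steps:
U(z, R) = -1 + R² (U(z, R) = R² - 1 = -1 + R²)
A(a, K) = 3 - K
c = ⅛ (c = 1/((3 - 1*3) + (-1 + (-3)²)) = 1/((3 - 3) + (-1 + 9)) = 1/(0 + 8) = 1/8 = ⅛ ≈ 0.12500)
(c + 49)*14 = (⅛ + 49)*14 = (393/8)*14 = 2751/4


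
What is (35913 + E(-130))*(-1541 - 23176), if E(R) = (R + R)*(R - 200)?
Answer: -3008380221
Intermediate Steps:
E(R) = 2*R*(-200 + R) (E(R) = (2*R)*(-200 + R) = 2*R*(-200 + R))
(35913 + E(-130))*(-1541 - 23176) = (35913 + 2*(-130)*(-200 - 130))*(-1541 - 23176) = (35913 + 2*(-130)*(-330))*(-24717) = (35913 + 85800)*(-24717) = 121713*(-24717) = -3008380221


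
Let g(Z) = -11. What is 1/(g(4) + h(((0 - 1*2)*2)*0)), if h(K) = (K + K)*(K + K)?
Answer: -1/11 ≈ -0.090909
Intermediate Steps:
h(K) = 4*K² (h(K) = (2*K)*(2*K) = 4*K²)
1/(g(4) + h(((0 - 1*2)*2)*0)) = 1/(-11 + 4*(((0 - 1*2)*2)*0)²) = 1/(-11 + 4*(((0 - 2)*2)*0)²) = 1/(-11 + 4*(-2*2*0)²) = 1/(-11 + 4*(-4*0)²) = 1/(-11 + 4*0²) = 1/(-11 + 4*0) = 1/(-11 + 0) = 1/(-11) = -1/11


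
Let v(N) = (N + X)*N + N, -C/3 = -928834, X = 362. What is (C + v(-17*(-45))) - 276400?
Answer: 3373022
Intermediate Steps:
C = 2786502 (C = -3*(-928834) = 2786502)
v(N) = N + N*(362 + N) (v(N) = (N + 362)*N + N = (362 + N)*N + N = N*(362 + N) + N = N + N*(362 + N))
(C + v(-17*(-45))) - 276400 = (2786502 + (-17*(-45))*(363 - 17*(-45))) - 276400 = (2786502 + 765*(363 + 765)) - 276400 = (2786502 + 765*1128) - 276400 = (2786502 + 862920) - 276400 = 3649422 - 276400 = 3373022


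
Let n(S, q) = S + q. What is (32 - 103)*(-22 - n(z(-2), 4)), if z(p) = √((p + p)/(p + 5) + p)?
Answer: 1846 + 71*I*√30/3 ≈ 1846.0 + 129.63*I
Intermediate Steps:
z(p) = √(p + 2*p/(5 + p)) (z(p) = √((2*p)/(5 + p) + p) = √(2*p/(5 + p) + p) = √(p + 2*p/(5 + p)))
(32 - 103)*(-22 - n(z(-2), 4)) = (32 - 103)*(-22 - (√(-2*(7 - 2)/(5 - 2)) + 4)) = -71*(-22 - (√(-2*5/3) + 4)) = -71*(-22 - (√(-2*⅓*5) + 4)) = -71*(-22 - (√(-10/3) + 4)) = -71*(-22 - (I*√30/3 + 4)) = -71*(-22 - (4 + I*√30/3)) = -71*(-22 + (-4 - I*√30/3)) = -71*(-26 - I*√30/3) = 1846 + 71*I*√30/3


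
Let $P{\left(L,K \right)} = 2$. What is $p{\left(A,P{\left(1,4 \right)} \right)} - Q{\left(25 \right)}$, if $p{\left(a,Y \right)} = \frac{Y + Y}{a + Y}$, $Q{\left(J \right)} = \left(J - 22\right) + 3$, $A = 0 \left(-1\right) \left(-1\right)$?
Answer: $-4$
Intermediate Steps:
$A = 0$ ($A = 0 \left(-1\right) = 0$)
$Q{\left(J \right)} = -19 + J$ ($Q{\left(J \right)} = \left(-22 + J\right) + 3 = -19 + J$)
$p{\left(a,Y \right)} = \frac{2 Y}{Y + a}$
$p{\left(A,P{\left(1,4 \right)} \right)} - Q{\left(25 \right)} = 2 \cdot 2 \frac{1}{2 + 0} - \left(-19 + 25\right) = 2 \cdot 2 \cdot \frac{1}{2} - 6 = 2 - 6 = -4$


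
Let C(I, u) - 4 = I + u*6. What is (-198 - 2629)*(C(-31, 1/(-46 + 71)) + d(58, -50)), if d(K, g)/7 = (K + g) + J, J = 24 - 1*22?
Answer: -3055987/25 ≈ -1.2224e+5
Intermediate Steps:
J = 2 (J = 24 - 22 = 2)
C(I, u) = 4 + I + 6*u (C(I, u) = 4 + (I + u*6) = 4 + (I + 6*u) = 4 + I + 6*u)
d(K, g) = 14 + 7*K + 7*g (d(K, g) = 7*((K + g) + 2) = 7*(2 + K + g) = 14 + 7*K + 7*g)
(-198 - 2629)*(C(-31, 1/(-46 + 71)) + d(58, -50)) = (-198 - 2629)*((4 - 31 + 6/(-46 + 71)) + (14 + 7*58 + 7*(-50))) = -2827*((4 - 31 + 6/25) + (14 + 406 - 350)) = -2827*((4 - 31 + 6*(1/25)) + 70) = -2827*((4 - 31 + 6/25) + 70) = -2827*(-669/25 + 70) = -2827*1081/25 = -3055987/25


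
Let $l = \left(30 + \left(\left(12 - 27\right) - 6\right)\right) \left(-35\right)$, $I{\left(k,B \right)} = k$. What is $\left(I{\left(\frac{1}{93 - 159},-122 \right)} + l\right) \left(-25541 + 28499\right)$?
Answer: $- \frac{10249963}{11} \approx -9.3182 \cdot 10^{5}$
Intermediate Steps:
$l = -315$ ($l = \left(30 - 21\right) \left(-35\right) = 9 \left(-35\right) = -315$)
$\left(I{\left(\frac{1}{93 - 159},-122 \right)} + l\right) \left(-25541 + 28499\right) = \left(\frac{1}{93 - 159} - 315\right) \left(-25541 + 28499\right) = \left(\frac{1}{-66} - 315\right) 2958 = \left(- \frac{1}{66} - 315\right) 2958 = \left(- \frac{20791}{66}\right) 2958 = - \frac{10249963}{11}$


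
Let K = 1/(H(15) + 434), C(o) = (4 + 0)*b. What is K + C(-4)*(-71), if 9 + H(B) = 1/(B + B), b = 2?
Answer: -7242538/12751 ≈ -568.00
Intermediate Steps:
H(B) = -9 + 1/(2*B) (H(B) = -9 + 1/(B + B) = -9 + 1/(2*B))
C(o) = 8 (C(o) = (4 + 0)*2 = 4*2 = 8)
K = 30/12751 (K = 1/((-9 + (1/2)/15) + 434) = 1/((-9 + (1/2)*(1/15)) + 434) = 1/((-9 + 1/30) + 434) = 1/(-269/30 + 434) = 1/(12751/30) = 30/12751 ≈ 0.0023528)
K + C(-4)*(-71) = 30/12751 + 8*(-71) = 30/12751 - 568 = -7242538/12751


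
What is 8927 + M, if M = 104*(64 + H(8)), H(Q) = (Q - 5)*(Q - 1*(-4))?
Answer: 19327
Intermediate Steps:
H(Q) = (-5 + Q)*(4 + Q) (H(Q) = (-5 + Q)*(Q + 4) = (-5 + Q)*(4 + Q))
M = 10400 (M = 104*(64 + (-20 + 8² - 1*8)) = 104*(64 + (-20 + 64 - 8)) = 104*(64 + 36) = 104*100 = 10400)
8927 + M = 8927 + 10400 = 19327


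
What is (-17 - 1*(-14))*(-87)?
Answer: 261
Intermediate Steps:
(-17 - 1*(-14))*(-87) = (-17 + 14)*(-87) = -3*(-87) = 261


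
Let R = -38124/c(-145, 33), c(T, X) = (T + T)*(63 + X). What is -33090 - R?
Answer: -76771977/2320 ≈ -33091.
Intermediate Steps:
c(T, X) = 2*T*(63 + X) (c(T, X) = (2*T)*(63 + X) = 2*T*(63 + X))
R = 3177/2320 (R = -38124*(-1/(290*(63 + 33))) = -38124/(2*(-145)*96) = -38124/(-27840) = -38124*(-1/27840) = 3177/2320 ≈ 1.3694)
-33090 - R = -33090 - 1*3177/2320 = -33090 - 3177/2320 = -76771977/2320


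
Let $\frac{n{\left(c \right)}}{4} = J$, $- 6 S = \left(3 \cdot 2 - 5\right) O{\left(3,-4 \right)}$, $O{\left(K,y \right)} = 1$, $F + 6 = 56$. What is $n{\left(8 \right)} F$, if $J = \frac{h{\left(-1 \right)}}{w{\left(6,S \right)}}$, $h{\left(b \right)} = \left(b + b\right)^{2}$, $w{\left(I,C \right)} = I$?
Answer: $\frac{400}{3} \approx 133.33$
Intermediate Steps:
$F = 50$ ($F = -6 + 56 = 50$)
$S = - \frac{1}{6}$ ($S = - \frac{\left(3 \cdot 2 - 5\right) 1}{6} = - \frac{\left(6 - 5\right) 1}{6} = - \frac{1 \cdot 1}{6} = \left(- \frac{1}{6}\right) 1 = - \frac{1}{6} \approx -0.16667$)
$h{\left(b \right)} = 4 b^{2}$ ($h{\left(b \right)} = \left(2 b\right)^{2} = 4 b^{2}$)
$J = \frac{2}{3}$ ($J = \frac{4 \left(-1\right)^{2}}{6} = 4 \cdot 1 \cdot \frac{1}{6} = 4 \cdot \frac{1}{6} = \frac{2}{3} \approx 0.66667$)
$n{\left(c \right)} = \frac{8}{3}$ ($n{\left(c \right)} = 4 \cdot \frac{2}{3} = \frac{8}{3}$)
$n{\left(8 \right)} F = \frac{8}{3} \cdot 50 = \frac{400}{3}$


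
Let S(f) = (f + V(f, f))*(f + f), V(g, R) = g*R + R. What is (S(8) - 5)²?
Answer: 1625625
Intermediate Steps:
V(g, R) = R + R*g (V(g, R) = R*g + R = R + R*g)
S(f) = 2*f*(f + f*(1 + f)) (S(f) = (f + f*(1 + f))*(f + f) = (f + f*(1 + f))*(2*f) = 2*f*(f + f*(1 + f)))
(S(8) - 5)² = (2*8²*(2 + 8) - 5)² = (2*64*10 - 5)² = (1280 - 5)² = 1275² = 1625625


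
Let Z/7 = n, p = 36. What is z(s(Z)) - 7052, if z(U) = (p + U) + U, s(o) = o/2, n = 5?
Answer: -6981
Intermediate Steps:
Z = 35 (Z = 7*5 = 35)
s(o) = o/2 (s(o) = o*(½) = o/2)
z(U) = 36 + 2*U (z(U) = (36 + U) + U = 36 + 2*U)
z(s(Z)) - 7052 = (36 + 2*((½)*35)) - 7052 = (36 + 2*(35/2)) - 7052 = (36 + 35) - 7052 = 71 - 7052 = -6981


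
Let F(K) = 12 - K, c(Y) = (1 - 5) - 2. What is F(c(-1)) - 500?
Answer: -482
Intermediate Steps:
c(Y) = -6 (c(Y) = -4 - 2 = -6)
F(c(-1)) - 500 = (12 - 1*(-6)) - 500 = (12 + 6) - 500 = 18 - 500 = -482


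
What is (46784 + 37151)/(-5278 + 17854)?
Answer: 83935/12576 ≈ 6.6742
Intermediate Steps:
(46784 + 37151)/(-5278 + 17854) = 83935/12576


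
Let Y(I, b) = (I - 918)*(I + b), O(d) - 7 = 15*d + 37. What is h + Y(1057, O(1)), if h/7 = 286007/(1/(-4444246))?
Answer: -8897598104930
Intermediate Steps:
O(d) = 44 + 15*d (O(d) = 7 + (15*d + 37) = 7 + (37 + 15*d) = 44 + 15*d)
h = -8897598260054 (h = 7*(286007/(1/(-4444246))) = 7*(286007/(-1/4444246)) = 7*(286007*(-4444246)) = 7*(-1271085465722) = -8897598260054)
Y(I, b) = (-918 + I)*(I + b)
h + Y(1057, O(1)) = -8897598260054 + (1057² - 918*1057 - 918*(44 + 15*1) + 1057*(44 + 15*1)) = -8897598260054 + (1117249 - 970326 - 918*(44 + 15) + 1057*(44 + 15)) = -8897598260054 + (1117249 - 970326 - 918*59 + 1057*59) = -8897598260054 + (1117249 - 970326 - 54162 + 62363) = -8897598260054 + 155124 = -8897598104930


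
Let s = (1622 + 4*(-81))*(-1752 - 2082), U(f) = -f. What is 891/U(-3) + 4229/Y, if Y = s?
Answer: 1478025775/4976532 ≈ 297.00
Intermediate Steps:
s = -4976532 (s = (1622 - 324)*(-3834) = 1298*(-3834) = -4976532)
Y = -4976532
891/U(-3) + 4229/Y = 891/((-1*(-3))) + 4229/(-4976532) = 891/3 + 4229*(-1/4976532) = 891*(1/3) - 4229/4976532 = 297 - 4229/4976532 = 1478025775/4976532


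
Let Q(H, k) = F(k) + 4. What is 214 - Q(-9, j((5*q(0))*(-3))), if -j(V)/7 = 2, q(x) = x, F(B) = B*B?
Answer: 14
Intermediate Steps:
F(B) = B²
j(V) = -14 (j(V) = -7*2 = -14)
Q(H, k) = 4 + k² (Q(H, k) = k² + 4 = 4 + k²)
214 - Q(-9, j((5*q(0))*(-3))) = 214 - (4 + (-14)²) = 214 - (4 + 196) = 214 - 1*200 = 214 - 200 = 14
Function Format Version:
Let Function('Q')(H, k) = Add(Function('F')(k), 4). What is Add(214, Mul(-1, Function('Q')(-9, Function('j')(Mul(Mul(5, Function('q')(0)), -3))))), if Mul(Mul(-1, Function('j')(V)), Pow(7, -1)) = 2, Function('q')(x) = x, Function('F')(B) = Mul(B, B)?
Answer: 14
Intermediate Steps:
Function('F')(B) = Pow(B, 2)
Function('j')(V) = -14 (Function('j')(V) = Mul(-7, 2) = -14)
Function('Q')(H, k) = Add(4, Pow(k, 2)) (Function('Q')(H, k) = Add(Pow(k, 2), 4) = Add(4, Pow(k, 2)))
Add(214, Mul(-1, Function('Q')(-9, Function('j')(Mul(Mul(5, Function('q')(0)), -3))))) = Add(214, Mul(-1, Add(4, Pow(-14, 2)))) = Add(214, Mul(-1, Add(4, 196))) = Add(214, Mul(-1, 200)) = Add(214, -200) = 14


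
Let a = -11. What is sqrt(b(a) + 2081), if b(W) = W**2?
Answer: sqrt(2202) ≈ 46.925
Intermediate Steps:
sqrt(b(a) + 2081) = sqrt((-11)**2 + 2081) = sqrt(121 + 2081) = sqrt(2202)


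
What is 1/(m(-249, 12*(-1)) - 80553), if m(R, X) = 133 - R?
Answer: -1/80171 ≈ -1.2473e-5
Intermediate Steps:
1/(m(-249, 12*(-1)) - 80553) = 1/((133 - 1*(-249)) - 80553) = 1/((133 + 249) - 80553) = 1/(382 - 80553) = 1/(-80171) = -1/80171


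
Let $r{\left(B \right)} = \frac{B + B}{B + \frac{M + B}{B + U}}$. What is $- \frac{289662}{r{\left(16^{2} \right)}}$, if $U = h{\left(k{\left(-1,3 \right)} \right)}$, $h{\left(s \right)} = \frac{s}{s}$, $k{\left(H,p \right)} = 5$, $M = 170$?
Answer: $- \frac{4795209579}{32896} \approx -1.4577 \cdot 10^{5}$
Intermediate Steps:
$h{\left(s \right)} = 1$
$U = 1$
$r{\left(B \right)} = \frac{2 B}{B + \frac{170 + B}{1 + B}}$ ($r{\left(B \right)} = \frac{B + B}{B + \frac{170 + B}{B + 1}} = \frac{2 B}{B + \frac{170 + B}{1 + B}}$)
$- \frac{289662}{r{\left(16^{2} \right)}} = - \frac{289662}{2 \cdot 16^{2} \frac{1}{170 + \left(16^{2}\right)^{2} + 2 \cdot 16^{2}} \left(1 + 16^{2}\right)} = - \frac{289662}{2 \cdot 256 \frac{1}{170 + 256^{2} + 2 \cdot 256} \left(1 + 256\right)} = - \frac{289662}{2 \cdot 256 \frac{1}{170 + 65536 + 512} \cdot 257} = - \frac{289662}{2 \cdot 256 \cdot \frac{1}{66218} \cdot 257} = - \frac{289662}{\frac{65792}{33109}} = \left(-289662\right) \frac{33109}{65792} = - \frac{4795209579}{32896}$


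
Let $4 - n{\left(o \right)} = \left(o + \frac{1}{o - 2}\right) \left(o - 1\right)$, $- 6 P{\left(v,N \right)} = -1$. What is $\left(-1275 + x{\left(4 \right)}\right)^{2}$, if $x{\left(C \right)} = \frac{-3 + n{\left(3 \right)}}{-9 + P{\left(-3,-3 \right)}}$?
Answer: $\frac{4560706089}{2809} \approx 1.6236 \cdot 10^{6}$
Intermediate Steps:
$P{\left(v,N \right)} = \frac{1}{6}$ ($P{\left(v,N \right)} = \left(- \frac{1}{6}\right) \left(-1\right) = \frac{1}{6}$)
$n{\left(o \right)} = 4 - \left(-1 + o\right) \left(o + \frac{1}{-2 + o}\right)$ ($n{\left(o \right)} = 4 - \left(o + \frac{1}{o - 2}\right) \left(o - 1\right) = 4 - \left(o + \frac{1}{-2 + o}\right) \left(-1 + o\right) = 4 - \left(-1 + o\right) \left(o + \frac{1}{-2 + o}\right)$)
$x{\left(C \right)} = \frac{42}{53}$ ($x{\left(C \right)} = \frac{-3 + \frac{-7 + 3 - 3^{3} + 3 \cdot 3^{2}}{-2 + 3}}{-9 + \frac{1}{6}} = \frac{-3 + \frac{-7 + 3 - 27 + 3 \cdot 9}{1}}{- \frac{53}{6}} = \left(-3 + 1 \left(-7 + 3 - 27 + 27\right)\right) \left(- \frac{6}{53}\right) = \left(-3 + 1 \left(-4\right)\right) \left(- \frac{6}{53}\right) = \left(-3 - 4\right) \left(- \frac{6}{53}\right) = \left(-7\right) \left(- \frac{6}{53}\right) = \frac{42}{53}$)
$\left(-1275 + x{\left(4 \right)}\right)^{2} = \left(-1275 + \frac{42}{53}\right)^{2} = \left(- \frac{67533}{53}\right)^{2} = \frac{4560706089}{2809}$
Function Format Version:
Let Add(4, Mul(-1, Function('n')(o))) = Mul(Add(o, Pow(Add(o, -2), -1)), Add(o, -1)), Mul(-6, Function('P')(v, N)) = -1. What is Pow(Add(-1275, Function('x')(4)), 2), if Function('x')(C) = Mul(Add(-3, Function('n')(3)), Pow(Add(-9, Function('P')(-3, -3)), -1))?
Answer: Rational(4560706089, 2809) ≈ 1.6236e+6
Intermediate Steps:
Function('P')(v, N) = Rational(1, 6) (Function('P')(v, N) = Mul(Rational(-1, 6), -1) = Rational(1, 6))
Function('n')(o) = Add(4, Mul(-1, Add(-1, o), Add(o, Pow(Add(-2, o), -1)))) (Function('n')(o) = Add(4, Mul(-1, Mul(Add(o, Pow(Add(o, -2), -1)), Add(o, -1)))) = Add(4, Mul(-1, Mul(Add(o, Pow(Add(-2, o), -1)), Add(-1, o)))) = Add(4, Mul(-1, Mul(Add(-1, o), Add(o, Pow(Add(-2, o), -1))))) = Add(4, Mul(-1, Add(-1, o), Add(o, Pow(Add(-2, o), -1)))))
Function('x')(C) = Rational(42, 53) (Function('x')(C) = Mul(Add(-3, Mul(Pow(Add(-2, 3), -1), Add(-7, 3, Mul(-1, Pow(3, 3)), Mul(3, Pow(3, 2))))), Pow(Add(-9, Rational(1, 6)), -1)) = Mul(Add(-3, Mul(Pow(1, -1), Add(-7, 3, Mul(-1, 27), Mul(3, 9)))), Pow(Rational(-53, 6), -1)) = Mul(Add(-3, Mul(1, Add(-7, 3, -27, 27))), Rational(-6, 53)) = Mul(Add(-3, Mul(1, -4)), Rational(-6, 53)) = Mul(Add(-3, -4), Rational(-6, 53)) = Mul(-7, Rational(-6, 53)) = Rational(42, 53))
Pow(Add(-1275, Function('x')(4)), 2) = Pow(Add(-1275, Rational(42, 53)), 2) = Pow(Rational(-67533, 53), 2) = Rational(4560706089, 2809)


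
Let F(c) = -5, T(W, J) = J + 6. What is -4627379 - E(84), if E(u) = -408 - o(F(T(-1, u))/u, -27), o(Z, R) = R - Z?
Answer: -388667827/84 ≈ -4.6270e+6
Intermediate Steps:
T(W, J) = 6 + J
E(u) = -381 - 5/u (E(u) = -408 - (-27 - (-5)/u) = -408 - (-27 + 5/u) = -408 + (27 - 5/u) = -381 - 5/u)
-4627379 - E(84) = -4627379 - (-381 - 5/84) = -4627379 - 1*(-32009/84) = -4627379 + 32009/84 = -388667827/84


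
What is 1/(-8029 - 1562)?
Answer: -1/9591 ≈ -0.00010426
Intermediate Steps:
1/(-8029 - 1562) = 1/(-9591) = -1/9591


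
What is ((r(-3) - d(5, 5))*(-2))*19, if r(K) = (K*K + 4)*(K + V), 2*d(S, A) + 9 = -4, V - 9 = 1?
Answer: -3705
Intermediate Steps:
V = 10 (V = 9 + 1 = 10)
d(S, A) = -13/2 (d(S, A) = -9/2 + (½)*(-4) = -9/2 - 2 = -13/2)
r(K) = (4 + K²)*(10 + K) (r(K) = (K*K + 4)*(K + 10) = (K² + 4)*(10 + K) = (4 + K²)*(10 + K))
((r(-3) - d(5, 5))*(-2))*19 = (((40 + (-3)³ + 4*(-3) + 10*(-3)²) - 1*(-13/2))*(-2))*19 = (((40 - 27 - 12 + 10*9) + 13/2)*(-2))*19 = (((40 - 27 - 12 + 90) + 13/2)*(-2))*19 = ((91 + 13/2)*(-2))*19 = ((195/2)*(-2))*19 = -195*19 = -3705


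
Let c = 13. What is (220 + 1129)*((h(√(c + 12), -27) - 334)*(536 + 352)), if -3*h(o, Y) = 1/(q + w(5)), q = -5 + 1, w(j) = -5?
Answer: -3600524168/9 ≈ -4.0006e+8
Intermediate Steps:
q = -4
h(o, Y) = 1/27 (h(o, Y) = -1/(3*(-4 - 5)) = -⅓/(-9) = -⅓*(-⅑) = 1/27)
(220 + 1129)*((h(√(c + 12), -27) - 334)*(536 + 352)) = (220 + 1129)*((1/27 - 334)*(536 + 352)) = 1349*(-9017/27*888) = 1349*(-2669032/9) = -3600524168/9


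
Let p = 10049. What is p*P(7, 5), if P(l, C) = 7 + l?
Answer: 140686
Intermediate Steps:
p*P(7, 5) = 10049*(7 + 7) = 10049*14 = 140686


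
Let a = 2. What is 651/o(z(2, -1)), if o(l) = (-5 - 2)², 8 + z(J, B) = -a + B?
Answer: 93/7 ≈ 13.286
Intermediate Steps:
z(J, B) = -10 + B (z(J, B) = -8 + (-1*2 + B) = -8 + (-2 + B) = -10 + B)
o(l) = 49 (o(l) = (-7)² = 49)
651/o(z(2, -1)) = 651/49 = 651*(1/49) = 93/7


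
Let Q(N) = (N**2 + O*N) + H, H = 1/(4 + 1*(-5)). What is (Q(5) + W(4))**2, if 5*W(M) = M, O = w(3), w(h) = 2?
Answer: 30276/25 ≈ 1211.0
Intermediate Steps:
O = 2
H = -1 (H = 1/(4 - 5) = 1/(-1) = -1)
Q(N) = -1 + N**2 + 2*N (Q(N) = (N**2 + 2*N) - 1 = -1 + N**2 + 2*N)
W(M) = M/5
(Q(5) + W(4))**2 = ((-1 + 5**2 + 2*5) + (1/5)*4)**2 = ((-1 + 25 + 10) + 4/5)**2 = (34 + 4/5)**2 = (174/5)**2 = 30276/25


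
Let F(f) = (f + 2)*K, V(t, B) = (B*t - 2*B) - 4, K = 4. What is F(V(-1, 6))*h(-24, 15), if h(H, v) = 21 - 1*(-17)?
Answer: -3040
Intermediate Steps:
V(t, B) = -4 - 2*B + B*t (V(t, B) = (-2*B + B*t) - 4 = -4 - 2*B + B*t)
F(f) = 8 + 4*f (F(f) = (f + 2)*4 = (2 + f)*4 = 8 + 4*f)
h(H, v) = 38 (h(H, v) = 21 + 17 = 38)
F(V(-1, 6))*h(-24, 15) = (8 + 4*(-4 - 2*6 + 6*(-1)))*38 = (8 + 4*(-4 - 12 - 6))*38 = (8 + 4*(-22))*38 = (8 - 88)*38 = -80*38 = -3040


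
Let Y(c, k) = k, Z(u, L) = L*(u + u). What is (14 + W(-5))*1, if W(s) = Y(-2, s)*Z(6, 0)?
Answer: 14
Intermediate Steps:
Z(u, L) = 2*L*u (Z(u, L) = L*(2*u) = 2*L*u)
W(s) = 0 (W(s) = s*(2*0*6) = s*0 = 0)
(14 + W(-5))*1 = (14 + 0)*1 = 14*1 = 14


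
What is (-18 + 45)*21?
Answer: 567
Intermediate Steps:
(-18 + 45)*21 = 27*21 = 567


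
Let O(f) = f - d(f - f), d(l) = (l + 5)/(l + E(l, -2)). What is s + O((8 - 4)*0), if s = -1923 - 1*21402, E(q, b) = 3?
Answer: -69980/3 ≈ -23327.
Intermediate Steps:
d(l) = (5 + l)/(3 + l) (d(l) = (l + 5)/(l + 3) = (5 + l)/(3 + l))
O(f) = -5/3 + f (O(f) = f - (5 + (f - f))/(3 + (f - f)) = f - (5 + 0)/(3 + 0) = f - 5/3 = -5/3 + f)
s = -23325 (s = -1923 - 21402 = -23325)
s + O((8 - 4)*0) = -23325 + (-5/3 + (8 - 4)*0) = -23325 + (-5/3 + 4*0) = -23325 + (-5/3 + 0) = -23325 - 5/3 = -69980/3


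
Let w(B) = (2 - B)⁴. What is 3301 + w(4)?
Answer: 3317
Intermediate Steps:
3301 + w(4) = 3301 + (-2 + 4)⁴ = 3301 + 2⁴ = 3301 + 16 = 3317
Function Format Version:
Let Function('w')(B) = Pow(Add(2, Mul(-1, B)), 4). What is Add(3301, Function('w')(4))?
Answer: 3317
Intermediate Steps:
Add(3301, Function('w')(4)) = Add(3301, Pow(Add(-2, 4), 4)) = Add(3301, Pow(2, 4)) = Add(3301, 16) = 3317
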